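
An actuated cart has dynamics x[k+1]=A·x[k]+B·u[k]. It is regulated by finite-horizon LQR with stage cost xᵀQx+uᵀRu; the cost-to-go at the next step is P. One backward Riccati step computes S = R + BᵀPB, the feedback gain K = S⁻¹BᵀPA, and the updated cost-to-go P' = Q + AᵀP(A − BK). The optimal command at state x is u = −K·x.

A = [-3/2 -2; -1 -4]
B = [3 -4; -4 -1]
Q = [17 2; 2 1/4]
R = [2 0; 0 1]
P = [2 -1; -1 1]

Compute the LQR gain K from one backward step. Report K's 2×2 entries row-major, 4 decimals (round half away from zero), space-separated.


BᵀP = [10.0000 -7.0000; -7.0000 3.0000]
S = R + BᵀPB = [2 0; 0 1] + [58.0000 -33.0000; -33.0000 25.0000] = [60.0000 -33.0000; -33.0000 26.0000]
BᵀPA = [-8.0000 8.0000; 7.5000 2.0000]
K = S⁻¹·BᵀPA = [0.0839 0.5817; 0.3949 0.8153]
A−BK = [-0.1720 -0.4841; -0.2696 -0.8577]
AᵀP(A−BK) = [0.2091 0.5393; 0.5393 1.7155]
P' = Q + AᵀP(A−BK) = [17.2091 2.5393; 2.5393 1.9655]
tr(P') = 19.1746

0.0839 0.5817 0.3949 0.8153


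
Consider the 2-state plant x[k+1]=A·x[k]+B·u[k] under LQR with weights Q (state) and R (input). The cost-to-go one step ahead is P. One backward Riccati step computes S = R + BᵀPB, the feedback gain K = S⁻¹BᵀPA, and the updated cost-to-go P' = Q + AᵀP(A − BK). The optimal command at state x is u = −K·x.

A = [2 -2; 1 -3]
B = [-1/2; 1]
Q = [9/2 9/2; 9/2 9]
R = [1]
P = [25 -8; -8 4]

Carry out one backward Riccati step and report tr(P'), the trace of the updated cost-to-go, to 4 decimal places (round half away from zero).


BᵀP = [-20.5000 8.0000]
S = R + BᵀPB = [1] + [18.2500] = [19.2500]
BᵀPA = [-33.0000 17.0000]
K = S⁻¹·BᵀPA = [-1.7143 0.8831]
A−BK = [1.1429 -1.5584; 2.7143 -3.8831]
AᵀP(A−BK) = [15.4286 -18.8571; -18.8571 24.9870]
P' = Q + AᵀP(A−BK) = [19.9286 -14.3571; -14.3571 33.9870]
tr(P') = 53.9156

53.9156


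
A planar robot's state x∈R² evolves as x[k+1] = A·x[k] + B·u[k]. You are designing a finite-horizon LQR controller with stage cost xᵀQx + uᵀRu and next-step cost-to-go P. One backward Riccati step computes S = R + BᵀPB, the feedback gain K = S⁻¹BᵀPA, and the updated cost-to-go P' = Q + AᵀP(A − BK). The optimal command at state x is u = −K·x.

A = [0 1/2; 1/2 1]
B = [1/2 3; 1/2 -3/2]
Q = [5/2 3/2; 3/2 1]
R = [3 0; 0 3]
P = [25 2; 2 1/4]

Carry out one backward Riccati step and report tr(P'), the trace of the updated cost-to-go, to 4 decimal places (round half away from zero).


3.7827

BᵀP = [13.5000 1.1250; 72.0000 5.6250]
S = R + BᵀPB = [3 0; 0 3] + [7.3125 38.8125; 38.8125 207.5625] = [10.3125 38.8125; 38.8125 210.5625]
BᵀPA = [0.5625 7.8750; 2.8125 41.6250]
K = S⁻¹·BᵀPA = [0.0140 0.0641; 0.0108 0.1859]
A−BK = [-0.0393 -0.0897; 0.5092 1.2468]
AᵀP(A−BK) = [0.0243 0.0662; 0.0662 0.2584]
P' = Q + AᵀP(A−BK) = [2.5243 1.5662; 1.5662 1.2584]
tr(P') = 3.7827


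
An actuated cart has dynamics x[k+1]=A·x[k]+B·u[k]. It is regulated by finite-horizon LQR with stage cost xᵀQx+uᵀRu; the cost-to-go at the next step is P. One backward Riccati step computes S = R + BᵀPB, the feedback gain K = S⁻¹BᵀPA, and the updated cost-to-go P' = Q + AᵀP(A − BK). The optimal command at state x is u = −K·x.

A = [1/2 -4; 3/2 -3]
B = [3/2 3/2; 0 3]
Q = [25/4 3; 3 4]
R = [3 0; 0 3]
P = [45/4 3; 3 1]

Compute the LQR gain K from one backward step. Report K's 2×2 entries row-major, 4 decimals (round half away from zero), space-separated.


0.1208 -1.0143 0.3032 -1.3470

BᵀP = [16.8750 4.5000; 25.8750 7.5000]
S = R + BᵀPB = [3 0; 0 3] + [25.3125 38.8125; 38.8125 61.3125] = [28.3125 38.8125; 38.8125 64.3125]
BᵀPA = [15.1875 -81.0000; 24.1875 -126.0000]
K = S⁻¹·BᵀPA = [0.1208 -1.0143; 0.3032 -1.3470]
A−BK = [-0.1360 -0.4580; 0.5903 1.0411]
AᵀP(A−BK) = [0.3945 -1.5134; -1.5134 9.1127]
P' = Q + AᵀP(A−BK) = [6.6445 1.4866; 1.4866 13.1127]
tr(P') = 19.7572


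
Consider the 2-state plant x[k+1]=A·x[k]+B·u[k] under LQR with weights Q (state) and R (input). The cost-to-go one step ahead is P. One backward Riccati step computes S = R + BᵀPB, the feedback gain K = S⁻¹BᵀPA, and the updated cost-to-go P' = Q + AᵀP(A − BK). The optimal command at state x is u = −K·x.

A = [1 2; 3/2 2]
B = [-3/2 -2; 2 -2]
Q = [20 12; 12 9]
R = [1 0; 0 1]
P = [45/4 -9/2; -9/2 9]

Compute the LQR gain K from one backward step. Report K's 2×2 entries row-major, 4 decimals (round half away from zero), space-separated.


BᵀP = [-25.8750 24.7500; -13.5000 -9.0000]
S = R + BᵀPB = [1 0; 0 1] + [88.3125 2.2500; 2.2500 45.0000] = [89.3125 2.2500; 2.2500 46.0000]
BᵀPA = [11.2500 -2.2500; -27.0000 -45.0000]
K = S⁻¹·BᵀPA = [0.1409 -0.0005; -0.5938 -0.9782]
A−BK = [0.0237 0.0427; 0.0305 0.0446]
AᵀP(A−BK) = [0.3807 0.5938; 0.5938 0.9782]
P' = Q + AᵀP(A−BK) = [20.3807 12.5938; 12.5938 9.9782]
tr(P') = 30.3589

0.1409 -0.0005 -0.5938 -0.9782


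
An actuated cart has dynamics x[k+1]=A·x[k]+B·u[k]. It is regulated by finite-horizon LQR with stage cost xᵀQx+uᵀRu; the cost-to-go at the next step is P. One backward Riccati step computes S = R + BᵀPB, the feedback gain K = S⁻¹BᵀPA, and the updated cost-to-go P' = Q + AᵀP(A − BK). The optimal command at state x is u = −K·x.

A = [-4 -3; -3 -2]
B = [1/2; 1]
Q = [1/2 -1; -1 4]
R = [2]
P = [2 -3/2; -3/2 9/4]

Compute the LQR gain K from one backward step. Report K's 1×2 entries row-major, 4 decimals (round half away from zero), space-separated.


BᵀP = [-0.5000 1.5000]
S = R + BᵀPB = [2] + [1.2500] = [3.2500]
BᵀPA = [-2.5000 -1.5000]
K = S⁻¹·BᵀPA = [-0.7692 -0.4615]
A−BK = [-3.6154 -2.7692; -2.2308 -1.5385]
AᵀP(A−BK) = [14.3269 10.8462; 10.8462 8.3077]
P' = Q + AᵀP(A−BK) = [14.8269 9.8462; 9.8462 12.3077]
tr(P') = 27.1346

-0.7692 -0.4615


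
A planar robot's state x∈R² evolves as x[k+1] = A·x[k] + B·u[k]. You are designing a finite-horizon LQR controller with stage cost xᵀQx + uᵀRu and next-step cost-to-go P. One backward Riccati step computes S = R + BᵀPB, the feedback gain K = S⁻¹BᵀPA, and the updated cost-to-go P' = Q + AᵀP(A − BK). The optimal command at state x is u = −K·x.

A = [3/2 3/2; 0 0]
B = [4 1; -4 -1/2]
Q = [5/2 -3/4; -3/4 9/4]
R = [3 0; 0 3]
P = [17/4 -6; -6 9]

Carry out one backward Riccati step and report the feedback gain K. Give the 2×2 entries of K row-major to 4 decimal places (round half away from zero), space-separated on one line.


BᵀP = [41.0000 -60.0000; 7.2500 -10.5000]
S = R + BᵀPB = [3 0; 0 3] + [404.0000 71.0000; 71.0000 12.5000] = [407.0000 71.0000; 71.0000 15.5000]
BᵀPA = [61.5000 61.5000; 10.8750 10.8750]
K = S⁻¹·BᵀPA = [0.1429 0.1429; 0.0470 0.0470]
A−BK = [0.8814 0.8814; 0.5951 0.5951]
AᵀP(A−BK) = [0.2626 0.2626; 0.2626 0.2626]
P' = Q + AᵀP(A−BK) = [2.7626 -0.4874; -0.4874 2.5126]
tr(P') = 5.2752

0.1429 0.1429 0.0470 0.0470


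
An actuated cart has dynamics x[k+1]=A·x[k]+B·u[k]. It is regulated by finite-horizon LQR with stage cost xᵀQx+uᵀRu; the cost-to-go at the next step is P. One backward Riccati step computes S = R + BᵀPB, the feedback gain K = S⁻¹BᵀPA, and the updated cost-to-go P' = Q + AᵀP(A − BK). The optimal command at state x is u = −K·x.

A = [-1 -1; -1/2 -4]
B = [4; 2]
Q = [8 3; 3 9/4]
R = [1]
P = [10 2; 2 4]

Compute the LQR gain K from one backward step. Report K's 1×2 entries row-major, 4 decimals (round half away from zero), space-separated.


-0.2488 -0.5167

BᵀP = [44.0000 16.0000]
S = R + BᵀPB = [1] + [208.0000] = [209.0000]
BᵀPA = [-52.0000 -108.0000]
K = S⁻¹·BᵀPA = [-0.2488 -0.5167]
A−BK = [-0.0048 1.0670; -0.0024 -2.9665]
AᵀP(A−BK) = [0.0622 0.1292; 0.1292 34.1914]
P' = Q + AᵀP(A−BK) = [8.0622 3.1292; 3.1292 36.4414]
tr(P') = 44.5036


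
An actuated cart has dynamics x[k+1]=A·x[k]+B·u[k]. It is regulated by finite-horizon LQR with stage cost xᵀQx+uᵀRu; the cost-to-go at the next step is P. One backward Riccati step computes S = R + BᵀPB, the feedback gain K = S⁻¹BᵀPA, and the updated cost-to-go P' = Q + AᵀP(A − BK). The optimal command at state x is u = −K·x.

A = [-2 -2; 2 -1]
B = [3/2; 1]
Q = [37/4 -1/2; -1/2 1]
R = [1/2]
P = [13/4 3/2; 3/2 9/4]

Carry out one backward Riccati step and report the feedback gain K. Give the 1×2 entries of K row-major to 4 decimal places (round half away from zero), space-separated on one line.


BᵀP = [6.3750 4.5000]
S = R + BᵀPB = [1/2] + [14.0625] = [14.5625]
BᵀPA = [-3.7500 -17.2500]
K = S⁻¹·BᵀPA = [-0.2575 -1.1845]
A−BK = [-1.6137 -0.2232; 2.2575 0.1845]
AᵀP(A−BK) = [9.0343 1.0579; 1.0579 0.8165]
P' = Q + AᵀP(A−BK) = [18.2843 0.5579; 0.5579 1.8165]
tr(P') = 20.1009

-0.2575 -1.1845


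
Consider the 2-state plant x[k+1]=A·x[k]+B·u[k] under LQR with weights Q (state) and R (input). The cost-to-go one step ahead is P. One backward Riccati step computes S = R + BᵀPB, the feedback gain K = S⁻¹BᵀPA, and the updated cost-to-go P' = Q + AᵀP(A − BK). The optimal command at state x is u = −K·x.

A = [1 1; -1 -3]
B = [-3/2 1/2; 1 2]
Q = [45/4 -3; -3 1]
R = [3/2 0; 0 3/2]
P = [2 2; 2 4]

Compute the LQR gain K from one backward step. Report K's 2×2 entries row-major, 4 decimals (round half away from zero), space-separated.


BᵀP = [-1.0000 1.0000; 5.0000 9.0000]
S = R + BᵀPB = [3/2 0; 0 3/2] + [2.5000 1.5000; 1.5000 20.5000] = [4.0000 1.5000; 1.5000 22.0000]
BᵀPA = [-2.0000 -4.0000; -4.0000 -22.0000]
K = S⁻¹·BᵀPA = [-0.4431 -0.6414; -0.1516 -0.9563]
A−BK = [0.4111 0.5160; -0.2536 -0.4461]
AᵀP(A−BK) = [0.5073 0.8921; 0.8921 2.3965]
P' = Q + AᵀP(A−BK) = [11.7573 -2.1079; -2.1079 3.3965]
tr(P') = 15.1538

-0.4431 -0.6414 -0.1516 -0.9563


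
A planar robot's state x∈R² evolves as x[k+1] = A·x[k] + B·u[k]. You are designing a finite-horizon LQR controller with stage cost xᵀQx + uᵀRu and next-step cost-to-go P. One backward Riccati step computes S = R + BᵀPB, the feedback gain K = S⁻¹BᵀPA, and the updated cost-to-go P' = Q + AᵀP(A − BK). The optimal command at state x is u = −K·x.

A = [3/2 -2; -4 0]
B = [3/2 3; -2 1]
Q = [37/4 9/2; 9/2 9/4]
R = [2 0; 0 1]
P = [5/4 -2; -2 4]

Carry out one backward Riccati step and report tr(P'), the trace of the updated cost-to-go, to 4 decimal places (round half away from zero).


17.6648

BᵀP = [5.8750 -11.0000; 1.7500 -2.0000]
S = R + BᵀPB = [2 0; 0 1] + [30.8125 6.6250; 6.6250 3.2500] = [32.8125 6.6250; 6.6250 4.2500]
BᵀPA = [52.8125 -11.7500; 10.6250 -3.5000]
K = S⁻¹·BᵀPA = [1.6122 -0.2799; -0.0131 -0.3872]
A−BK = [-0.8790 -0.4186; -0.7626 -0.1727]
AᵀP(A−BK) = [5.8090 -0.8528; -0.8528 0.3558]
P' = Q + AᵀP(A−BK) = [15.0590 3.6472; 3.6472 2.6058]
tr(P') = 17.6648


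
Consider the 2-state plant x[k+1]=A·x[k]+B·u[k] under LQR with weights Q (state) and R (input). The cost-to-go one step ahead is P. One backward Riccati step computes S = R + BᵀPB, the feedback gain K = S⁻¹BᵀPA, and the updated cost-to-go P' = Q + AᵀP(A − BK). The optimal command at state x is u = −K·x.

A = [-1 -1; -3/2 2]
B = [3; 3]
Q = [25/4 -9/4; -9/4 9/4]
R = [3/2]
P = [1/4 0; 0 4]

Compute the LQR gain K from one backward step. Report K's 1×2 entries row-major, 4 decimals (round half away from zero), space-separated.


-0.4717 0.5849

BᵀP = [0.7500 12.0000]
S = R + BᵀPB = [3/2] + [38.2500] = [39.7500]
BᵀPA = [-18.7500 23.2500]
K = S⁻¹·BᵀPA = [-0.4717 0.5849]
A−BK = [0.4151 -2.7547; -0.0849 0.2453]
AᵀP(A−BK) = [0.4057 -0.7830; -0.7830 2.6509]
P' = Q + AᵀP(A−BK) = [6.6557 -3.0330; -3.0330 4.9009]
tr(P') = 11.5566


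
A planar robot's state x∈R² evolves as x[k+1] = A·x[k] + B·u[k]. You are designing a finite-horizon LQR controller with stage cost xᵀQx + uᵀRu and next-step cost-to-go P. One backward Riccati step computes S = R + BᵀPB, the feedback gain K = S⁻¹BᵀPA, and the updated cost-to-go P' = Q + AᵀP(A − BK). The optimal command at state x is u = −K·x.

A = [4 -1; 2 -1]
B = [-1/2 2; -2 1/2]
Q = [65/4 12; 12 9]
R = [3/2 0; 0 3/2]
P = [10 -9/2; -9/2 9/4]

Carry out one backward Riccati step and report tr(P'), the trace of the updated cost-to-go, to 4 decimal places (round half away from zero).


30.1877

BᵀP = [4.0000 -2.2500; 17.7500 -7.8750]
S = R + BᵀPB = [3/2 0; 0 3/2] + [2.5000 6.8750; 6.8750 31.5625] = [4.0000 6.8750; 6.8750 33.0625]
BᵀPA = [11.5000 -1.7500; 55.2500 -9.8750]
K = S⁻¹·BᵀPA = [0.0044 0.1180; 1.6702 -0.3232]
A−BK = [0.6619 -0.2945; 1.1737 -0.6023]
AᵀP(A−BK) = [4.6729 -0.9994; -0.9994 0.2648]
P' = Q + AᵀP(A−BK) = [20.9229 11.0006; 11.0006 9.2648]
tr(P') = 30.1877


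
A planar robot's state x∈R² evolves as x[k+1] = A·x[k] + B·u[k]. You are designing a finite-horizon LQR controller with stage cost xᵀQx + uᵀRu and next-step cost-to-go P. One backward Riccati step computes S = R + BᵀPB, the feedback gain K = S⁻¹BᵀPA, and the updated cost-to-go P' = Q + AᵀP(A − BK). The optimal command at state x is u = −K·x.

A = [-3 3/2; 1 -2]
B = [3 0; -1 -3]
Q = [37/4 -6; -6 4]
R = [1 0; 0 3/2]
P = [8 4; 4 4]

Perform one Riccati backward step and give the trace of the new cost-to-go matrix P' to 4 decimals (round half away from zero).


14.8079

BᵀP = [20.0000 8.0000; -12.0000 -12.0000]
S = R + BᵀPB = [1 0; 0 3/2] + [52.0000 -24.0000; -24.0000 36.0000] = [53.0000 -24.0000; -24.0000 37.5000]
BᵀPA = [-52.0000 14.0000; 24.0000 6.0000]
K = S⁻¹·BᵀPA = [-0.9734 0.4740; 0.0170 0.4633]
A−BK = [-0.0797 0.0781; 0.0776 -0.1360]
AᵀP(A−BK) = [0.9734 -0.4740; -0.4740 0.5845]
P' = Q + AᵀP(A−BK) = [10.2234 -6.4740; -6.4740 4.5845]
tr(P') = 14.8079


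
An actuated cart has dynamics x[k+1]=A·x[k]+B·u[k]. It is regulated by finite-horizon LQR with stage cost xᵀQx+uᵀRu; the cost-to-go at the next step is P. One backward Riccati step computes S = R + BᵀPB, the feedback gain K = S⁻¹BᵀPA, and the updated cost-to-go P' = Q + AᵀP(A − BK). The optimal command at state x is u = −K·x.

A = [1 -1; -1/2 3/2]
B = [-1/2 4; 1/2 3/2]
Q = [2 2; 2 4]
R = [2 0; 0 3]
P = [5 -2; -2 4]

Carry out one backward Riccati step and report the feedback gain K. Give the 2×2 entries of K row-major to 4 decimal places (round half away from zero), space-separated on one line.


BᵀP = [-3.5000 3.0000; 17.0000 -2.0000]
S = R + BᵀPB = [2 0; 0 3] + [3.2500 -9.5000; -9.5000 65.0000] = [5.2500 -9.5000; -9.5000 68.0000]
BᵀPA = [-5.0000 8.0000; 18.0000 -20.0000]
K = S⁻¹·BᵀPA = [-0.6336 1.3271; 0.1762 -0.1087]
A−BK = [-0.0216 0.0984; -0.4475 0.9995]
AᵀP(A−BK) = [1.6607 -3.4077; -3.4077 7.2090]
P' = Q + AᵀP(A−BK) = [3.6607 -1.4077; -1.4077 11.2090]
tr(P') = 14.8697

-0.6336 1.3271 0.1762 -0.1087


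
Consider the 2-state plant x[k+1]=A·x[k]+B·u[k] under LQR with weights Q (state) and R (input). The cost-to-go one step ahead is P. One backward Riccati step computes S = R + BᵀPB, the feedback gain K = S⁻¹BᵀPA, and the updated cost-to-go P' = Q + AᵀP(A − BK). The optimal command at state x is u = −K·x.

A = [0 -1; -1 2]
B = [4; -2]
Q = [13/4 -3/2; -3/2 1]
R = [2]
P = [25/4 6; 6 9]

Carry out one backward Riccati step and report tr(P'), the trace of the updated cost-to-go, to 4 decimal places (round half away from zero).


30.6190

BᵀP = [13.0000 6.0000]
S = R + BᵀPB = [2] + [40.0000] = [42.0000]
BᵀPA = [-6.0000 -1.0000]
K = S⁻¹·BᵀPA = [-0.1429 -0.0238]
A−BK = [0.5714 -0.9048; -1.2857 1.9524]
AᵀP(A−BK) = [8.1429 -12.1429; -12.1429 18.2262]
P' = Q + AᵀP(A−BK) = [11.3929 -13.6429; -13.6429 19.2262]
tr(P') = 30.6190


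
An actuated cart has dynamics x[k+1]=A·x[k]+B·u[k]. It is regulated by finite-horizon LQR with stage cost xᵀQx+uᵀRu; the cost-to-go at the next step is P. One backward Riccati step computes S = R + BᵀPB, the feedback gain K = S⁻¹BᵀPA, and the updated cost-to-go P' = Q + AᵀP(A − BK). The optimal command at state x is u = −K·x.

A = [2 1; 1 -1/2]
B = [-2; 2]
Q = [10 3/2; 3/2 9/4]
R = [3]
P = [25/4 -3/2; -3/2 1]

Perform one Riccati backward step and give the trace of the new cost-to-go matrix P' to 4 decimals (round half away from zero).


17.5227

BᵀP = [-15.5000 5.0000]
S = R + BᵀPB = [3] + [41.0000] = [44.0000]
BᵀPA = [-26.0000 -18.0000]
K = S⁻¹·BᵀPA = [-0.5909 -0.4091]
A−BK = [0.8182 0.1818; 2.1818 0.3182]
AᵀP(A−BK) = [4.6364 1.3636; 1.3636 0.6364]
P' = Q + AᵀP(A−BK) = [14.6364 2.8636; 2.8636 2.8864]
tr(P') = 17.5227


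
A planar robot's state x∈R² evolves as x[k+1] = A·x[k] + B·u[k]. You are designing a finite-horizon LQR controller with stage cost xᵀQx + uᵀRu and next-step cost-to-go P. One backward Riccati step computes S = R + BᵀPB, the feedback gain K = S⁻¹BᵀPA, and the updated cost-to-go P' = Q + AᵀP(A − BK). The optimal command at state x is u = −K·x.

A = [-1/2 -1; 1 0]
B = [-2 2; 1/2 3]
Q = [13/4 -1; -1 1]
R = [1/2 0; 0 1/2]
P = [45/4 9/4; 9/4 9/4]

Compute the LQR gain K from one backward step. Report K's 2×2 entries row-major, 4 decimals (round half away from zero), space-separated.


BᵀP = [-21.3750 -3.3750; 29.2500 11.2500]
S = R + BᵀPB = [1/2 0; 0 1/2] + [41.0625 -52.8750; -52.8750 92.2500] = [41.5625 -52.8750; -52.8750 92.7500]
BᵀPA = [7.3125 21.3750; -3.3750 -29.2500]
K = S⁻¹·BᵀPA = [0.4719 0.4116; 0.2326 -0.0807]
A−BK = [-0.0215 -0.0154; 0.0662 0.0364]
AᵀP(A−BK) = [0.1470 0.0928; 0.0928 0.0911]
P' = Q + AᵀP(A−BK) = [3.3970 -0.9072; -0.9072 1.0911]
tr(P') = 4.4881

0.4719 0.4116 0.2326 -0.0807


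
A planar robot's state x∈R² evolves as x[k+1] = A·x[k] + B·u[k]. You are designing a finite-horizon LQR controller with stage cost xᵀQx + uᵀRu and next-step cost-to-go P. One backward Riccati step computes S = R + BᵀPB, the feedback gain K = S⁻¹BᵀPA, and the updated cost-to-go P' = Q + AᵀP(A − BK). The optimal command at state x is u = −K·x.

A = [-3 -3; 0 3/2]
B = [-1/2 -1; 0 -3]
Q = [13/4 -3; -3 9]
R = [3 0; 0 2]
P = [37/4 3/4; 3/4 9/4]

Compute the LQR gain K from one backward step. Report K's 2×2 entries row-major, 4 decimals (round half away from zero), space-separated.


BᵀP = [-4.6250 -0.3750; -11.5000 -7.5000]
S = R + BᵀPB = [3 0; 0 2] + [2.3125 5.7500; 5.7500 34.0000] = [5.3125 5.7500; 5.7500 36.0000]
BᵀPA = [13.8750 13.3125; 34.5000 23.2500]
K = S⁻¹·BᵀPA = [1.9036 2.1845; 0.6543 0.2969]
A−BK = [-1.3939 -1.6108; 1.9629 2.3908]
AᵀP(A−BK) = [34.2647 39.3212; 39.3212 45.5778]
P' = Q + AᵀP(A−BK) = [37.5147 36.3212; 36.3212 54.5778]
tr(P') = 92.0926

1.9036 2.1845 0.6543 0.2969


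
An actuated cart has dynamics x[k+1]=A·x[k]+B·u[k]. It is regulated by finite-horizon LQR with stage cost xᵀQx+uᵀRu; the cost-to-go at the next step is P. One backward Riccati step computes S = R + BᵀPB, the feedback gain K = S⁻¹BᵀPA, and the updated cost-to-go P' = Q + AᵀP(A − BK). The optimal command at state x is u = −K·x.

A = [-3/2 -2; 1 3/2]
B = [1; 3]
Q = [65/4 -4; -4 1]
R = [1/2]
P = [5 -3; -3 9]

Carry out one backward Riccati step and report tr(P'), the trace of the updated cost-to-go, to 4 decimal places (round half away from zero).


63.3485

BᵀP = [-4.0000 24.0000]
S = R + BᵀPB = [1/2] + [68.0000] = [68.5000]
BᵀPA = [30.0000 44.0000]
K = S⁻¹·BᵀPA = [0.4380 0.6423]
A−BK = [-1.9380 -2.6423; -0.3139 -0.4270]
AᵀP(A−BK) = [16.1113 21.9799; 21.9799 29.9872]
P' = Q + AᵀP(A−BK) = [32.3613 17.9799; 17.9799 30.9872]
tr(P') = 63.3485


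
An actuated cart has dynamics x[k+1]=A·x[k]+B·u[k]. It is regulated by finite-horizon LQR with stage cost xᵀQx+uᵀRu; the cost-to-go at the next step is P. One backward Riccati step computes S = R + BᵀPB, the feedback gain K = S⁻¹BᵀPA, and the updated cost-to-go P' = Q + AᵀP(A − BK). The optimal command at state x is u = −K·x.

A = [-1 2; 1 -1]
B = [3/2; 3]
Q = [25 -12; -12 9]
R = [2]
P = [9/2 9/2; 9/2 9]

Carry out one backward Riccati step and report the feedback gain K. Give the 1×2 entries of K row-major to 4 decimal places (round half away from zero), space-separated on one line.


BᵀP = [20.2500 33.7500]
S = R + BᵀPB = [2] + [131.6250] = [133.6250]
BᵀPA = [13.5000 6.7500]
K = S⁻¹·BᵀPA = [0.1010 0.0505]
A−BK = [-1.1515 1.9242; 0.6969 -1.1515]
AᵀP(A−BK) = [3.1361 -5.1819; -5.1819 8.6590]
P' = Q + AᵀP(A−BK) = [28.1361 -17.1819; -17.1819 17.6590]
tr(P') = 45.7951

0.1010 0.0505


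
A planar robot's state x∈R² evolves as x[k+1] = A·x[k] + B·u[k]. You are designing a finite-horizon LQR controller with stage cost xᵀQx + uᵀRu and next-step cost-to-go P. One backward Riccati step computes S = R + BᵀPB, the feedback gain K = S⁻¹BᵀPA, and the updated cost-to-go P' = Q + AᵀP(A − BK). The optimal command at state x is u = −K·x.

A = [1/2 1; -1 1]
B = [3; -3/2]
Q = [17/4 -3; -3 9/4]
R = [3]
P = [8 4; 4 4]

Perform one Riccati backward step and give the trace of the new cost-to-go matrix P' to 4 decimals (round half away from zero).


16.3125

BᵀP = [18.0000 6.0000]
S = R + BᵀPB = [3] + [45.0000] = [48.0000]
BᵀPA = [3.0000 24.0000]
K = S⁻¹·BᵀPA = [0.0625 0.5000]
A−BK = [0.3125 -0.5000; -0.9063 1.7500]
AᵀP(A−BK) = [1.8125 -3.5000; -3.5000 8.0000]
P' = Q + AᵀP(A−BK) = [6.0625 -6.5000; -6.5000 10.2500]
tr(P') = 16.3125


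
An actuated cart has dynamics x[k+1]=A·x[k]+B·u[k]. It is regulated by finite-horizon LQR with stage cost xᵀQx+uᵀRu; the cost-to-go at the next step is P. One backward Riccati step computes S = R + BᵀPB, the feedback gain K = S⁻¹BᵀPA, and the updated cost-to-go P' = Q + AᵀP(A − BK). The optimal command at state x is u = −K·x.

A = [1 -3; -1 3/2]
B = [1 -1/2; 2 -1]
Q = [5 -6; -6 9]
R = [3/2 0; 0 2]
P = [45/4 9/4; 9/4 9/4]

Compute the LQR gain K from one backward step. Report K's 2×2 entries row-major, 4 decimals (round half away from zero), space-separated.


BᵀP = [15.7500 6.7500; -7.8750 -3.3750]
S = R + BᵀPB = [3/2 0; 0 2] + [29.2500 -14.6250; -14.6250 7.3125] = [30.7500 -14.6250; -14.6250 9.3125]
BᵀPA = [9.0000 -37.1250; -4.5000 18.5625]
K = S⁻¹·BᵀPA = [0.2484 -1.0246; -0.0931 0.3842]
A−BK = [0.7050 -1.7833; -1.5899 3.9334]
AᵀP(A−BK) = [6.3454 -16.0498; -16.0498 40.8929]
P' = Q + AᵀP(A−BK) = [11.3454 -22.0498; -22.0498 49.8929]
tr(P') = 61.2384

0.2484 -1.0246 -0.0931 0.3842


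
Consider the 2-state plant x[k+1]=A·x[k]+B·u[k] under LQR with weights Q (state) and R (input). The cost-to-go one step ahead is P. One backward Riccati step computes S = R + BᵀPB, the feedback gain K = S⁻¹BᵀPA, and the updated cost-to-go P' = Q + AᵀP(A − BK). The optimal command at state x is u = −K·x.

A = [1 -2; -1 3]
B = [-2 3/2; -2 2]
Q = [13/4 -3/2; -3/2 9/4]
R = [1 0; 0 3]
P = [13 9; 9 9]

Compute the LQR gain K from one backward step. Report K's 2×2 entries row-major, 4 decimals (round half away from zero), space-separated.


-0.2350 0.3854 -0.2162 0.5946

BᵀP = [-44.0000 -36.0000; 37.5000 31.5000]
S = R + BᵀPB = [1 0; 0 3] + [160.0000 -138.0000; -138.0000 119.2500] = [161.0000 -138.0000; -138.0000 122.2500]
BᵀPA = [-8.0000 -20.0000; 6.0000 19.5000]
K = S⁻¹·BᵀPA = [-0.2350 0.3854; -0.2162 0.5946]
A−BK = [0.8543 -2.1210; -1.0376 2.5817]
AᵀP(A−BK) = [3.4172 -8.4841; -8.4841 21.1140]
P' = Q + AᵀP(A−BK) = [6.6672 -9.9841; -9.9841 23.3640]
tr(P') = 30.0311


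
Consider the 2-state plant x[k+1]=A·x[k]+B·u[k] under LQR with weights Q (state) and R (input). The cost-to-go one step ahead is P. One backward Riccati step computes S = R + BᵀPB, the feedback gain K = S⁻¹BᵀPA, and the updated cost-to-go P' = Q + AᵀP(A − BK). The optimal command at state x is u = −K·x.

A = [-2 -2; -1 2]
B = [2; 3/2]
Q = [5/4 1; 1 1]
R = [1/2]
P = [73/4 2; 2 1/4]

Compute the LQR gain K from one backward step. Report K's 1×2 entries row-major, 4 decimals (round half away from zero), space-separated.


BᵀP = [39.5000 4.3750]
S = R + BᵀPB = [1/2] + [85.5625] = [86.0625]
BᵀPA = [-83.3750 -70.2500]
K = S⁻¹·BᵀPA = [-0.9688 -0.8163]
A−BK = [-0.0625 -0.3675; 0.4532 3.2244]
AᵀP(A−BK) = [0.4786 0.4437; 0.4437 0.6572]
P' = Q + AᵀP(A−BK) = [1.7286 1.4437; 1.4437 1.6572]
tr(P') = 3.3858

-0.9688 -0.8163


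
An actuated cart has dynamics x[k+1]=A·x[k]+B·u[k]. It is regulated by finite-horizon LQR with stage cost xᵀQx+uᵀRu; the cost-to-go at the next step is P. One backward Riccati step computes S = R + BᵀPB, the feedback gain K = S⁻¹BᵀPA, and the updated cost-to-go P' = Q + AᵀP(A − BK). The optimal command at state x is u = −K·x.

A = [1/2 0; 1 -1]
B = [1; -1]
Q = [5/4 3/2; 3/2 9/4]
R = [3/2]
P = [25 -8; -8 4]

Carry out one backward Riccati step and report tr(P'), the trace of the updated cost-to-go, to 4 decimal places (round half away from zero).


BᵀP = [33.0000 -12.0000]
S = R + BᵀPB = [3/2] + [45.0000] = [46.5000]
BᵀPA = [4.5000 12.0000]
K = S⁻¹·BᵀPA = [0.0968 0.2581]
A−BK = [0.4032 -0.2581; 1.0968 -0.7419]
AᵀP(A−BK) = [1.8145 -1.1613; -1.1613 0.9032]
P' = Q + AᵀP(A−BK) = [3.0645 0.3387; 0.3387 3.1532]
tr(P') = 6.2177

6.2177


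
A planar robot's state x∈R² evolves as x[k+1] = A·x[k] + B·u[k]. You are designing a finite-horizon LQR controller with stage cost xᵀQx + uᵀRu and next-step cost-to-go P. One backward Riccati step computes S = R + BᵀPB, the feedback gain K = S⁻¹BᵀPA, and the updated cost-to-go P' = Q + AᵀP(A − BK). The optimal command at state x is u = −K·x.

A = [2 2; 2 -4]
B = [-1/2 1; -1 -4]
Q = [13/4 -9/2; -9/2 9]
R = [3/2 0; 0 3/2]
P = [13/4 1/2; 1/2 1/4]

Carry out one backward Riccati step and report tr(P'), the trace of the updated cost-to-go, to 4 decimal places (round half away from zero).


BᵀP = [-2.1250 -0.5000; 1.2500 -0.5000]
S = R + BᵀPB = [3/2 0; 0 3/2] + [1.5625 -0.1250; -0.1250 3.2500] = [3.0625 -0.1250; -0.1250 4.7500]
BᵀPA = [-5.2500 -2.2500; 1.5000 4.5000]
K = S⁻¹·BᵀPA = [-1.7032 -0.6968; 0.2710 0.9290]
A−BK = [0.8774 0.7226; 1.3806 -0.9806]
AᵀP(A−BK) = [8.6516 3.9484; 3.9484 3.2516]
P' = Q + AᵀP(A−BK) = [11.9016 -0.5516; -0.5516 12.2516]
tr(P') = 24.1532

24.1532


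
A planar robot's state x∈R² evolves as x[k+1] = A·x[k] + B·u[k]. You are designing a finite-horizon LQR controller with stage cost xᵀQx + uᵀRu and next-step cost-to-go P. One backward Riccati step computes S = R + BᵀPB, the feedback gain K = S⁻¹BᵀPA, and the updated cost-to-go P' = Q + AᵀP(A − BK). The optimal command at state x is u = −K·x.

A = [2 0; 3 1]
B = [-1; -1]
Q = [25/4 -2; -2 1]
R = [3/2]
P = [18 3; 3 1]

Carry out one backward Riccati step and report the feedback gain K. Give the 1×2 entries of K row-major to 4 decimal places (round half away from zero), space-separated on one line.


-2.0377 -0.1509

BᵀP = [-21.0000 -4.0000]
S = R + BᵀPB = [3/2] + [25.0000] = [26.5000]
BᵀPA = [-54.0000 -4.0000]
K = S⁻¹·BᵀPA = [-2.0377 -0.1509]
A−BK = [-0.0377 -0.1509; 0.9623 0.8491]
AᵀP(A−BK) = [6.9623 0.8491; 0.8491 0.3962]
P' = Q + AᵀP(A−BK) = [13.2123 -1.1509; -1.1509 1.3962]
tr(P') = 14.6085


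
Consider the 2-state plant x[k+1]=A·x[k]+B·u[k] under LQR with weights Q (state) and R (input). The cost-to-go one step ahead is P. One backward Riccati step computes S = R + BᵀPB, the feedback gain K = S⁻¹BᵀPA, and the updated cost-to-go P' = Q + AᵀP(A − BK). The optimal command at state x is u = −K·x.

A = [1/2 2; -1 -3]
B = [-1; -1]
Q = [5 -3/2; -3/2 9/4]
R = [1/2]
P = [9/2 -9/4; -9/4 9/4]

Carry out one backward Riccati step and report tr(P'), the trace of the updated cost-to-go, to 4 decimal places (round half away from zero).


70.3011

BᵀP = [-2.2500 0.0000]
S = R + BᵀPB = [1/2] + [2.2500] = [2.7500]
BᵀPA = [-1.1250 -4.5000]
K = S⁻¹·BᵀPA = [-0.4091 -1.6364]
A−BK = [0.0909 0.3636; -1.4091 -4.6364]
AᵀP(A−BK) = [5.1648 17.2841; 17.2841 57.8864]
P' = Q + AᵀP(A−BK) = [10.1648 15.7841; 15.7841 60.1364]
tr(P') = 70.3011


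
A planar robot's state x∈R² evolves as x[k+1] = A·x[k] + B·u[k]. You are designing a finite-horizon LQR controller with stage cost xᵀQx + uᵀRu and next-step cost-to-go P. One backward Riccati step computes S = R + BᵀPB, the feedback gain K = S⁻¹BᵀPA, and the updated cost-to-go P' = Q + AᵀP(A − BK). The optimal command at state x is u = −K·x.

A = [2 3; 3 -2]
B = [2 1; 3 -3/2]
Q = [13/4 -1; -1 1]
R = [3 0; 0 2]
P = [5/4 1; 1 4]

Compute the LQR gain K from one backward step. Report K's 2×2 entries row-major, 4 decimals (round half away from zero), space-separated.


BᵀP = [5.5000 14.0000; -0.2500 -5.0000]
S = R + BᵀPB = [3 0; 0 2] + [53.0000 -15.5000; -15.5000 7.2500] = [56.0000 -15.5000; -15.5000 9.2500]
BᵀPA = [53.0000 -11.5000; -15.5000 9.2500]
K = S⁻¹·BᵀPA = [0.9001 0.1332; -0.1674 1.2232]
A−BK = [0.3672 1.5104; 0.0486 -0.5648]
AᵀP(A−BK) = [2.7003 0.3996; 0.3996 5.4671]
P' = Q + AᵀP(A−BK) = [5.9503 -0.6004; -0.6004 6.4671]
tr(P') = 12.4174

0.9001 0.1332 -0.1674 1.2232


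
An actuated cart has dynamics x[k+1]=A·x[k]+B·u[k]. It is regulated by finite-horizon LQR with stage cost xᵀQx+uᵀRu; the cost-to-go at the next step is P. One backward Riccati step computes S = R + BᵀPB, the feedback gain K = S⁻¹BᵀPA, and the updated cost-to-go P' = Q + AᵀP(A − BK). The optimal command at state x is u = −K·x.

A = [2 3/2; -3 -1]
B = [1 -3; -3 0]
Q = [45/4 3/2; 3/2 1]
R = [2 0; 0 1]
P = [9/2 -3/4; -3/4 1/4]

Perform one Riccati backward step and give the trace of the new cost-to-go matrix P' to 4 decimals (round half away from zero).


13.6587

BᵀP = [6.7500 -1.5000; -13.5000 2.2500]
S = R + BᵀPB = [2 0; 0 1] + [11.2500 -20.2500; -20.2500 40.5000] = [13.2500 -20.2500; -20.2500 41.5000]
BᵀPA = [18.0000 11.6250; -33.7500 -22.5000]
K = S⁻¹·BᵀPA = [0.4546 0.1918; -0.5914 -0.4486]
A−BK = [-0.2289 -0.0376; -1.6361 -0.4247]
AᵀP(A−BK) = [1.1064 0.5331; 0.5331 0.3023]
P' = Q + AᵀP(A−BK) = [12.3564 2.0331; 2.0331 1.3023]
tr(P') = 13.6587


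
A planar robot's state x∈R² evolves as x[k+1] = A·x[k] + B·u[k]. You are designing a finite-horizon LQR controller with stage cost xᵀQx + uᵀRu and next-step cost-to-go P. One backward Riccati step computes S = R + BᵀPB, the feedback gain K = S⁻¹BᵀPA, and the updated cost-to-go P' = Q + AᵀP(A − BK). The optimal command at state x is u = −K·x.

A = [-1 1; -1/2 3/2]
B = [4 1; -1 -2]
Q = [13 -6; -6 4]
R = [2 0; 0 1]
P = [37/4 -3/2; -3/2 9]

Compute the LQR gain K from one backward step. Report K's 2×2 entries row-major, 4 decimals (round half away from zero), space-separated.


BᵀP = [38.5000 -15.0000; 12.2500 -19.5000]
S = R + BᵀPB = [2 0; 0 1] + [169.0000 68.5000; 68.5000 51.2500] = [171.0000 68.5000; 68.5000 52.2500]
BᵀPA = [-31.0000 16.0000; -2.5000 -17.0000]
K = S⁻¹·BᵀPA = [-0.3414 0.4715; 0.3998 -0.9435]
A−BK = [-0.0341 0.0574; -0.0419 0.0844]
AᵀP(A−BK) = [0.4152 -0.7412; -0.7412 1.4151]
P' = Q + AᵀP(A−BK) = [13.4152 -6.7412; -6.7412 5.4151]
tr(P') = 18.8303

-0.3414 0.4715 0.3998 -0.9435


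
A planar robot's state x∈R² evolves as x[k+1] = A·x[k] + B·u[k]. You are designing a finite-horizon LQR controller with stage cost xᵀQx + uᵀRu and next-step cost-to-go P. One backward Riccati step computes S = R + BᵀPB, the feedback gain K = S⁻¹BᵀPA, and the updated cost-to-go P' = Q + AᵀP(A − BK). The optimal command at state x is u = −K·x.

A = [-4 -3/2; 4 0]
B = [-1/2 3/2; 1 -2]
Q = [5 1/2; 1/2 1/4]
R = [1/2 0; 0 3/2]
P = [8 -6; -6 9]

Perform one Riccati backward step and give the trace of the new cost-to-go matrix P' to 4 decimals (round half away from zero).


BᵀP = [-10.0000 12.0000; 24.0000 -27.0000]
S = R + BᵀPB = [1/2 0; 0 3/2] + [17.0000 -39.0000; -39.0000 90.0000] = [17.5000 -39.0000; -39.0000 91.5000]
BᵀPA = [88.0000 15.0000; -204.0000 -36.0000]
K = S⁻¹·BᵀPA = [1.1963 -0.3925; -1.7196 -0.5607]
A−BK = [-0.8224 -0.8551; -0.6355 -0.7290]
AᵀP(A−BK) = [7.9252 4.1495; 4.1495 3.7009]
P' = Q + AᵀP(A−BK) = [12.9252 4.6495; 4.6495 3.9509]
tr(P') = 16.8762

16.8762


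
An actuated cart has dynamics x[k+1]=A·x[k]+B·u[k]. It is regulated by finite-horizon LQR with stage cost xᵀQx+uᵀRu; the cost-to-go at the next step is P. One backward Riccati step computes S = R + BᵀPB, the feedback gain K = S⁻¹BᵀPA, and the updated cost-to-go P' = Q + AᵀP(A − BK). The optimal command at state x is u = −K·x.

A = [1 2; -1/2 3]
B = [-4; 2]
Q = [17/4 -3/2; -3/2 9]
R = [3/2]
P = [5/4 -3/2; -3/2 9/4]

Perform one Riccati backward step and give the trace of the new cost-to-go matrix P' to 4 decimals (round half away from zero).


BᵀP = [-8.0000 10.5000]
S = R + BᵀPB = [3/2] + [53.0000] = [54.5000]
BᵀPA = [-13.2500 15.5000]
K = S⁻¹·BᵀPA = [-0.2431 0.2844]
A−BK = [0.0275 3.1376; -0.0138 2.4312]
AᵀP(A−BK) = [0.0912 -0.1067; -0.1067 2.8417]
P' = Q + AᵀP(A−BK) = [4.3412 -1.6067; -1.6067 11.8417]
tr(P') = 16.1829

16.1829


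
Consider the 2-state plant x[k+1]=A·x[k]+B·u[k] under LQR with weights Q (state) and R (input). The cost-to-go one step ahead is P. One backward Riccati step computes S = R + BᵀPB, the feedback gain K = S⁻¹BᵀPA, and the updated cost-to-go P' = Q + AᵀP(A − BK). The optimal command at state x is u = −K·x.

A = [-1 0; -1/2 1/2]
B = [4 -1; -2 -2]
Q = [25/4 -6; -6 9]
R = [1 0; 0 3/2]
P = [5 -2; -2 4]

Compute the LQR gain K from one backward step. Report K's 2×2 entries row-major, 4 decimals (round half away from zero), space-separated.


-0.1461 -0.0509 0.3565 -0.1788

BᵀP = [24.0000 -16.0000; -1.0000 -6.0000]
S = R + BᵀPB = [1 0; 0 3/2] + [128.0000 8.0000; 8.0000 13.0000] = [129.0000 8.0000; 8.0000 14.5000]
BᵀPA = [-16.0000 -8.0000; 4.0000 -3.0000]
K = S⁻¹·BᵀPA = [-0.1461 -0.0509; 0.3565 -0.1788]
A−BK = [-0.0590 0.0249; -0.0793 0.0405]
AᵀP(A−BK) = [0.2358 -0.0996; -0.0996 0.0562]
P' = Q + AᵀP(A−BK) = [6.4858 -6.0996; -6.0996 9.0562]
tr(P') = 15.5420


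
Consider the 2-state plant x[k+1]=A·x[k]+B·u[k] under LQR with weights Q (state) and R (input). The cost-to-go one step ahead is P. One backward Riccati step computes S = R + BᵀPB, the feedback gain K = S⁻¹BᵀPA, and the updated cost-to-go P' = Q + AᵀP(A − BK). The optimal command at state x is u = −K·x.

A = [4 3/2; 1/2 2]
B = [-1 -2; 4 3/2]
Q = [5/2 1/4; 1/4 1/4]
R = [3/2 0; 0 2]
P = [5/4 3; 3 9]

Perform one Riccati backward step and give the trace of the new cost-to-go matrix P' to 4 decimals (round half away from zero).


BᵀP = [10.7500 33.0000; 2.0000 7.5000]
S = R + BᵀPB = [3/2 0; 0 2] + [121.2500 28.0000; 28.0000 7.2500] = [122.7500 28.0000; 28.0000 9.2500]
BᵀPA = [59.5000 82.1250; 11.7500 18.0000]
K = S⁻¹·BᵀPA = [0.6299 0.7275; -0.6365 -0.2561]
A−BK = [3.3569 1.7153; -1.0649 -0.5257]
AᵀP(A−BK) = [4.2490 2.4753; 2.4753 1.6796]
P' = Q + AᵀP(A−BK) = [6.7490 2.7253; 2.7253 1.9296]
tr(P') = 8.6786

8.6786


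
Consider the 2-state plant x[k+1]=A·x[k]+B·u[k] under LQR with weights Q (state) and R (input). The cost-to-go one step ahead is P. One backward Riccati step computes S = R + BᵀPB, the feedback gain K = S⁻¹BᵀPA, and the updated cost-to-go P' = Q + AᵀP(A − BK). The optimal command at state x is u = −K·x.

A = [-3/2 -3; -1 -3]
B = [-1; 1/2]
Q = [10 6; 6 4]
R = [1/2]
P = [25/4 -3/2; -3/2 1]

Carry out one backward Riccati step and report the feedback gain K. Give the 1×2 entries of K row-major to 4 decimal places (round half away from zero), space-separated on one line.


1.0000 1.7647

BᵀP = [-7.0000 2.0000]
S = R + BᵀPB = [1/2] + [8.0000] = [8.5000]
BᵀPA = [8.5000 15.0000]
K = S⁻¹·BᵀPA = [1.0000 1.7647]
A−BK = [-0.5000 -1.2353; -1.5000 -3.8824]
AᵀP(A−BK) = [2.0625 4.8750; 4.8750 11.7794]
P' = Q + AᵀP(A−BK) = [12.0625 10.8750; 10.8750 15.7794]
tr(P') = 27.8419


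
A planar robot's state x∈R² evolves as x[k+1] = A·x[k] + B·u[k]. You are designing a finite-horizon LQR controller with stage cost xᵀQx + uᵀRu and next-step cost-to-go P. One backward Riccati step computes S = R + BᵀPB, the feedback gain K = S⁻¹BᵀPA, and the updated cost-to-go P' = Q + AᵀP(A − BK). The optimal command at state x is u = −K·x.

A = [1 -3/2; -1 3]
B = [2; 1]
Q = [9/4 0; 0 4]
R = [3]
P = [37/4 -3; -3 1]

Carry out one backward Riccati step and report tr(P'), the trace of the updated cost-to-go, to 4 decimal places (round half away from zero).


BᵀP = [15.5000 -5.0000]
S = R + BᵀPB = [3] + [26.0000] = [29.0000]
BᵀPA = [20.5000 -38.2500]
K = S⁻¹·BᵀPA = [0.7069 -1.3190]
A−BK = [-0.4138 1.1379; -1.7069 4.3190]
AᵀP(A−BK) = [1.7586 -3.3362; -3.3362 6.3621]
P' = Q + AᵀP(A−BK) = [4.0086 -3.3362; -3.3362 10.3621]
tr(P') = 14.3707

14.3707


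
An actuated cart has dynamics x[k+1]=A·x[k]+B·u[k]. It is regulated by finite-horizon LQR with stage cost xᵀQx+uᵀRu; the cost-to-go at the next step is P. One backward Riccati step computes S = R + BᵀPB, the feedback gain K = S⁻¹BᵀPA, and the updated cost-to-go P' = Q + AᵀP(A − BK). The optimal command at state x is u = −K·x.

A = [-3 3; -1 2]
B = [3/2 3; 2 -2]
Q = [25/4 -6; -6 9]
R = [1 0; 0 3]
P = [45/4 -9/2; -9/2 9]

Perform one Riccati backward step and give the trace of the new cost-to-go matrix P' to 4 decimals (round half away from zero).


19.0166

BᵀP = [7.8750 11.2500; 42.7500 -31.5000]
S = R + BᵀPB = [1 0; 0 3] + [34.3125 1.1250; 1.1250 191.2500] = [35.3125 1.1250; 1.1250 194.2500]
BᵀPA = [-34.8750 46.1250; -96.7500 65.2500]
K = S⁻¹·BᵀPA = [-0.9719 1.2957; -0.4924 0.3284]
A−BK = [-0.0648 0.0712; -0.0410 0.0653]
AᵀP(A−BK) = [1.7106 -1.7883; -1.7883 2.0560]
P' = Q + AᵀP(A−BK) = [7.9606 -7.7883; -7.7883 11.0560]
tr(P') = 19.0166


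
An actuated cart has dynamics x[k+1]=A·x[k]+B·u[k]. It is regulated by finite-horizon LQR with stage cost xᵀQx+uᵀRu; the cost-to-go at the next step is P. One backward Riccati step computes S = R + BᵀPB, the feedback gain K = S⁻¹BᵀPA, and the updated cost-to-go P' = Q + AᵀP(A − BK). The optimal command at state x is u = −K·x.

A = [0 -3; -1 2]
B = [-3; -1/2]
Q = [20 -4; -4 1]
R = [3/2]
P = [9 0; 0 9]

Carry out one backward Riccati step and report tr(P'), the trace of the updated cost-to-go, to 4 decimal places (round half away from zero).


85.5929

BᵀP = [-27.0000 -4.5000]
S = R + BᵀPB = [3/2] + [83.2500] = [84.7500]
BᵀPA = [4.5000 72.0000]
K = S⁻¹·BᵀPA = [0.0531 0.8496]
A−BK = [0.1593 -0.4513; -0.9735 2.4248]
AᵀP(A−BK) = [8.7611 -21.8230; -21.8230 55.8319]
P' = Q + AᵀP(A−BK) = [28.7611 -25.8230; -25.8230 56.8319]
tr(P') = 85.5929


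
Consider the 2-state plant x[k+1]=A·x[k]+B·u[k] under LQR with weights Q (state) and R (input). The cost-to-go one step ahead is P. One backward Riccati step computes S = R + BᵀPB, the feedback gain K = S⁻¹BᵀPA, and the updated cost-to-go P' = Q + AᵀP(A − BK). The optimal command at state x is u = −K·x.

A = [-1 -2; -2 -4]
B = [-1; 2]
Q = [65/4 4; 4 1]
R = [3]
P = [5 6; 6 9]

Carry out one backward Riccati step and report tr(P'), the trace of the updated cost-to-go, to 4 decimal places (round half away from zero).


BᵀP = [7.0000 12.0000]
S = R + BᵀPB = [3] + [17.0000] = [20.0000]
BᵀPA = [-31.0000 -62.0000]
K = S⁻¹·BᵀPA = [-1.5500 -3.1000]
A−BK = [-2.5500 -5.1000; 1.1000 2.2000]
AᵀP(A−BK) = [16.9500 33.9000; 33.9000 67.8000]
P' = Q + AᵀP(A−BK) = [33.2000 37.9000; 37.9000 68.8000]
tr(P') = 102.0000

102.0000


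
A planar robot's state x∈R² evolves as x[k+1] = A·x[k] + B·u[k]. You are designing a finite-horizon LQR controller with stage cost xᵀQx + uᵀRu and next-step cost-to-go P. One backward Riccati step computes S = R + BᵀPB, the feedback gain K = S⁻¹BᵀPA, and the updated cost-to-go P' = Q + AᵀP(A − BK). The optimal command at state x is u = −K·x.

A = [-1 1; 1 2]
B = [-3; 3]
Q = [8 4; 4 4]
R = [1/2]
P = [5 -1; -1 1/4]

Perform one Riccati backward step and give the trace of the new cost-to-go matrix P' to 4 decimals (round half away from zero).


12.3783

BᵀP = [-18.0000 3.7500]
S = R + BᵀPB = [1/2] + [65.2500] = [65.7500]
BᵀPA = [21.7500 -10.5000]
K = S⁻¹·BᵀPA = [0.3308 -0.1597]
A−BK = [-0.0076 0.5209; 0.0076 2.4791]
AᵀP(A−BK) = [0.0551 -0.0266; -0.0266 0.3232]
P' = Q + AᵀP(A−BK) = [8.0551 3.9734; 3.9734 4.3232]
tr(P') = 12.3783
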